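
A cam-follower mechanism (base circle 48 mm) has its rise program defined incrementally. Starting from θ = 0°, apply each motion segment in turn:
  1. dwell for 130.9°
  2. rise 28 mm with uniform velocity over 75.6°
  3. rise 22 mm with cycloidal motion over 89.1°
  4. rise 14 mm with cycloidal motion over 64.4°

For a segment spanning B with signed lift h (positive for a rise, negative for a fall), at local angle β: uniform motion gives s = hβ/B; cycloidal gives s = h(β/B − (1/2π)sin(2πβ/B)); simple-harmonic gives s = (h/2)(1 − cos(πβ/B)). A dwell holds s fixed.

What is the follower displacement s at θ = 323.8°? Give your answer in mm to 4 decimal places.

seg 1 [0°–130.9°] dwell: s stays 0.0000
seg 2 [130.9°–206.5°] uniform, h=28: full span → s += 28 → s = 28.0000
seg 3 [206.5°–295.6°] cycloidal, h=22: full span → s += 22 → s = 50.0000
seg 4 [295.6°–360°] cycloidal, h=14: θ=323.8° here. β=28.2, B=64.4. 14·(0.4379 − sin(2π·0.4379)/(2π)) = 5.2828 → s = 55.2828

55.2828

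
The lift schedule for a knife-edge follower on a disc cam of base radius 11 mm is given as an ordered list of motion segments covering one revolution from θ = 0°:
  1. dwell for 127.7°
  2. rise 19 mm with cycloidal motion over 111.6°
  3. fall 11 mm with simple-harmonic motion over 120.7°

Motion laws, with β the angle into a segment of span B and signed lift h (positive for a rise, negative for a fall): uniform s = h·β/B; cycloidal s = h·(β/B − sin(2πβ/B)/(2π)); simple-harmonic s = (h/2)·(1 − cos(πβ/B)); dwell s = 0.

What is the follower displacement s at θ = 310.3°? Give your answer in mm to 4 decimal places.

seg 1 [0°–127.7°] dwell: s stays 0.0000
seg 2 [127.7°–239.3°] cycloidal, h=19: full span → s += 19 → s = 19.0000
seg 3 [239.3°–360°] simple-harmonic, h=-11: θ=310.3° here. β=71, B=120.7. -11/2·(1 − cos(π·0.5882)) = -7.0051 → s = 11.9949

11.9949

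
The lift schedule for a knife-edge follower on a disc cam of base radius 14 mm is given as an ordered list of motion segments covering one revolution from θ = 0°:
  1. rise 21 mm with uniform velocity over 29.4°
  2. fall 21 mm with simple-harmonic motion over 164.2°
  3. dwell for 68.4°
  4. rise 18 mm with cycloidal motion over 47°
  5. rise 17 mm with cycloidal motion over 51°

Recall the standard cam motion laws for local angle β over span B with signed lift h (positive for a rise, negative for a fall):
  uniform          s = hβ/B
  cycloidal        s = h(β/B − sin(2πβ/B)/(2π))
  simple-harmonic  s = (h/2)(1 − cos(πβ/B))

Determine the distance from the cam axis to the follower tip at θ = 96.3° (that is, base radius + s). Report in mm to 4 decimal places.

seg 1 [0°–29.4°] uniform, h=21: full span → s += 21 → s = 21.0000
seg 2 [29.4°–193.6°] simple-harmonic, h=-21: θ=96.3° here. β=66.9, B=164.2. -21/2·(1 − cos(π·0.4074)) = -7.4893 → s = 13.5107
radial distance = base radius + s = 14 + 13.5107 = 27.5107

27.5107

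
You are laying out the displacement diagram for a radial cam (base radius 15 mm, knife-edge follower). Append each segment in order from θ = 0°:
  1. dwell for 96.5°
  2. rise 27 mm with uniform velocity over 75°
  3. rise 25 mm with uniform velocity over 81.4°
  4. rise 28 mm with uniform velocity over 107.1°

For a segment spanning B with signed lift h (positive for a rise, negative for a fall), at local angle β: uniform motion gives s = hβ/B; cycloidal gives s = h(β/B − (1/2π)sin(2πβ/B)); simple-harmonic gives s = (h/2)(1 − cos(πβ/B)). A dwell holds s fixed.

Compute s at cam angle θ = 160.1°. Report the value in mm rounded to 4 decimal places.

seg 1 [0°–96.5°] dwell: s stays 0.0000
seg 2 [96.5°–171.5°] uniform, h=27: θ=160.1° here. β=63.6, B=75. 27·63.6/75 = 22.8960 → s = 22.8960

22.8960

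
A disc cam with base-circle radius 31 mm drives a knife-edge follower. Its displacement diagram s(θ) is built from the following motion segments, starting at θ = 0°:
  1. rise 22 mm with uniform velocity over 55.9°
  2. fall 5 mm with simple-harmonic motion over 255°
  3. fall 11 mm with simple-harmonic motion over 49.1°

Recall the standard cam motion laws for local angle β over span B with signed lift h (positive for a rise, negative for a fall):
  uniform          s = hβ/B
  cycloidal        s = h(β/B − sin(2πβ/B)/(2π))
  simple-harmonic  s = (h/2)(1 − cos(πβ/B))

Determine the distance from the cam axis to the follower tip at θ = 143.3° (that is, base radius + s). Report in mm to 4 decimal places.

seg 1 [0°–55.9°] uniform, h=22: full span → s += 22 → s = 22.0000
seg 2 [55.9°–310.9°] simple-harmonic, h=-5: θ=143.3° here. β=87.4, B=255. -5/2·(1 − cos(π·0.3427)) = -1.3146 → s = 20.6854
radial distance = base radius + s = 31 + 20.6854 = 51.6854

51.6854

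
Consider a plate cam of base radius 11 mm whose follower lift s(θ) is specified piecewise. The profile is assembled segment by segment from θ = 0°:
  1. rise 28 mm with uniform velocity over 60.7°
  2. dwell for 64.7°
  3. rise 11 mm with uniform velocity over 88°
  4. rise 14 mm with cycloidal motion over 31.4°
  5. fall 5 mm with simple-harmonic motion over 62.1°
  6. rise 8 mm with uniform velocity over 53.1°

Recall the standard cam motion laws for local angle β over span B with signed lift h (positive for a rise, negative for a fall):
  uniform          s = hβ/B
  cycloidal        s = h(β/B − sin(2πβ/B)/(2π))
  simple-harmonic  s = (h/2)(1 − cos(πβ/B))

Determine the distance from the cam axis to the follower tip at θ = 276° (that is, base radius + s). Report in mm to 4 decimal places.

seg 1 [0°–60.7°] uniform, h=28: full span → s += 28 → s = 28.0000
seg 2 [60.7°–125.4°] dwell: s stays 28.0000
seg 3 [125.4°–213.4°] uniform, h=11: full span → s += 11 → s = 39.0000
seg 4 [213.4°–244.8°] cycloidal, h=14: full span → s += 14 → s = 53.0000
seg 5 [244.8°–306.9°] simple-harmonic, h=-5: θ=276° here. β=31.2, B=62.1. -5/2·(1 − cos(π·0.5024)) = -2.5190 → s = 50.4810
radial distance = base radius + s = 11 + 50.4810 = 61.4810

61.4810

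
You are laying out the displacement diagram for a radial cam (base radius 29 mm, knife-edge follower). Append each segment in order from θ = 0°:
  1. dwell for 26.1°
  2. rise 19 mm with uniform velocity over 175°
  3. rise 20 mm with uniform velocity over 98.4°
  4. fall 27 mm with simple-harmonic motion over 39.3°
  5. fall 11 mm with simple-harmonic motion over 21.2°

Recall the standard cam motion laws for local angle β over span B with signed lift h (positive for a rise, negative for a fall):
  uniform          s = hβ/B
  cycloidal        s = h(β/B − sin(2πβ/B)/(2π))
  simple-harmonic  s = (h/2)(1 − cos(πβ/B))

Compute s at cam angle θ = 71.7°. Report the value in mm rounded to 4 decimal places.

seg 1 [0°–26.1°] dwell: s stays 0.0000
seg 2 [26.1°–201.1°] uniform, h=19: θ=71.7° here. β=45.6, B=175. 19·45.6/175 = 4.9509 → s = 4.9509

4.9509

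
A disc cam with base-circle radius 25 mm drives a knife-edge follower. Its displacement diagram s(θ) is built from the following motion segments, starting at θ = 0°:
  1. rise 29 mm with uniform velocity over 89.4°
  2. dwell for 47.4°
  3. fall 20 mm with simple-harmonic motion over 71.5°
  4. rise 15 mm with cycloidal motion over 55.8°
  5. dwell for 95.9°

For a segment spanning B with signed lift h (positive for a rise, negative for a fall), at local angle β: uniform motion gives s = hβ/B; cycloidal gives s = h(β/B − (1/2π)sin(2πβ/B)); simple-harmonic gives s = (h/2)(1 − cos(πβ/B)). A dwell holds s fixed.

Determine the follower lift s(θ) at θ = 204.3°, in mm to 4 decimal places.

seg 1 [0°–89.4°] uniform, h=29: full span → s += 29 → s = 29.0000
seg 2 [89.4°–136.8°] dwell: s stays 29.0000
seg 3 [136.8°–208.3°] simple-harmonic, h=-20: θ=204.3° here. β=67.5, B=71.5. -20/2·(1 − cos(π·0.9441)) = -19.8460 → s = 9.1540

9.1540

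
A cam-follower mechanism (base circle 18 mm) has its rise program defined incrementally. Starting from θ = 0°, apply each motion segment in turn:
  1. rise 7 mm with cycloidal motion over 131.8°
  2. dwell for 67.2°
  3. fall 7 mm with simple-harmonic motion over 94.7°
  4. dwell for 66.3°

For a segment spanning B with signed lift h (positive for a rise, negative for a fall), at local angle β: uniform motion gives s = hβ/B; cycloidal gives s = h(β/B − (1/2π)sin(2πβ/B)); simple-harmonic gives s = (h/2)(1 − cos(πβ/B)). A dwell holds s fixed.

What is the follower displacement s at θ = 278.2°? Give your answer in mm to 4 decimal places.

seg 1 [0°–131.8°] cycloidal, h=7: full span → s += 7 → s = 7.0000
seg 2 [131.8°–199°] dwell: s stays 7.0000
seg 3 [199°–293.7°] simple-harmonic, h=-7: θ=278.2° here. β=79.2, B=94.7. -7/2·(1 − cos(π·0.8363)) = -6.5474 → s = 0.4526

0.4526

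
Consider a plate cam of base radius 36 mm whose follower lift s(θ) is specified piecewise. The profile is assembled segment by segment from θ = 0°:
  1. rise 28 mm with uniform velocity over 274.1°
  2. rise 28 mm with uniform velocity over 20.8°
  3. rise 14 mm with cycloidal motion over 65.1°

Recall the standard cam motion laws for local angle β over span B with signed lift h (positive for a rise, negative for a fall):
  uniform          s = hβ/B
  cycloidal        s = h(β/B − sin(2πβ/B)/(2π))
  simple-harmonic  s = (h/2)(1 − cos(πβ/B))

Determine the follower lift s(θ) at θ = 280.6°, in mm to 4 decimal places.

seg 1 [0°–274.1°] uniform, h=28: full span → s += 28 → s = 28.0000
seg 2 [274.1°–294.9°] uniform, h=28: θ=280.6° here. β=6.5, B=20.8. 28·6.5/20.8 = 8.7500 → s = 36.7500

36.7500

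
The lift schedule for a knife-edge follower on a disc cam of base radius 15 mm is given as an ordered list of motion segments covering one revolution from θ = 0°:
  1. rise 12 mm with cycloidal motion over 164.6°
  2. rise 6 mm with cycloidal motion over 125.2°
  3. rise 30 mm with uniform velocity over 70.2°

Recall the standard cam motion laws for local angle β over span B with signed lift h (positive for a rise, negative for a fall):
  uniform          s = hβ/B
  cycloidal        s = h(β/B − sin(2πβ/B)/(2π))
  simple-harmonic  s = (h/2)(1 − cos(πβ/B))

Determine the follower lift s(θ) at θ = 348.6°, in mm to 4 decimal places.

seg 1 [0°–164.6°] cycloidal, h=12: full span → s += 12 → s = 12.0000
seg 2 [164.6°–289.8°] cycloidal, h=6: full span → s += 6 → s = 18.0000
seg 3 [289.8°–360°] uniform, h=30: θ=348.6° here. β=58.8, B=70.2. 30·58.8/70.2 = 25.1282 → s = 43.1282

43.1282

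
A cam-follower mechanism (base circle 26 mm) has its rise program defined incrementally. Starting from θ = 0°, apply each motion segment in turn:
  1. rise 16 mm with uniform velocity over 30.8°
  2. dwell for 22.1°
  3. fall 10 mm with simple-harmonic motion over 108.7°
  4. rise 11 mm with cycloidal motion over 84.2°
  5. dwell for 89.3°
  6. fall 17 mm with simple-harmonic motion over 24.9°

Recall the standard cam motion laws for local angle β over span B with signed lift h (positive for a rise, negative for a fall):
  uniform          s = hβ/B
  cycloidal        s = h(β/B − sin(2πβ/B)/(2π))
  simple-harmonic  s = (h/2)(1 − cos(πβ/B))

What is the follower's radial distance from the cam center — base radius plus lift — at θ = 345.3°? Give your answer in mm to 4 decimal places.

seg 1 [0°–30.8°] uniform, h=16: full span → s += 16 → s = 16.0000
seg 2 [30.8°–52.9°] dwell: s stays 16.0000
seg 3 [52.9°–161.6°] simple-harmonic, h=-10: full span → s += -10 → s = 6.0000
seg 4 [161.6°–245.8°] cycloidal, h=11: full span → s += 11 → s = 17.0000
seg 5 [245.8°–335.1°] dwell: s stays 17.0000
seg 6 [335.1°–360°] simple-harmonic, h=-17: θ=345.3° here. β=10.2, B=24.9. -17/2·(1 − cos(π·0.4096)) = -6.1193 → s = 10.8807
radial distance = base radius + s = 26 + 10.8807 = 36.8807

36.8807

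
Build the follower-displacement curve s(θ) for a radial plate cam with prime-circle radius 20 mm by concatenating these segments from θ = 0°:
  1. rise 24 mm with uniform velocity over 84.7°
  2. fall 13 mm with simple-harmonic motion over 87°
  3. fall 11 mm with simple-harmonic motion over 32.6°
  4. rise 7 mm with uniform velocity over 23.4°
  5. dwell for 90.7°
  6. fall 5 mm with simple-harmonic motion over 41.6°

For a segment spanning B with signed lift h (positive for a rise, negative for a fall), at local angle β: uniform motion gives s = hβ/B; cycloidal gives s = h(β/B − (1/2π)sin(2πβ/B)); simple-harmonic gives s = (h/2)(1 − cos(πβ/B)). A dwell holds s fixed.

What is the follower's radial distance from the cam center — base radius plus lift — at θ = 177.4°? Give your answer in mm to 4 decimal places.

seg 1 [0°–84.7°] uniform, h=24: full span → s += 24 → s = 24.0000
seg 2 [84.7°–171.7°] simple-harmonic, h=-13: full span → s += -13 → s = 11.0000
seg 3 [171.7°–204.3°] simple-harmonic, h=-11: θ=177.4° here. β=5.7, B=32.6. -11/2·(1 − cos(π·0.1748)) = -0.8091 → s = 10.1909
radial distance = base radius + s = 20 + 10.1909 = 30.1909

30.1909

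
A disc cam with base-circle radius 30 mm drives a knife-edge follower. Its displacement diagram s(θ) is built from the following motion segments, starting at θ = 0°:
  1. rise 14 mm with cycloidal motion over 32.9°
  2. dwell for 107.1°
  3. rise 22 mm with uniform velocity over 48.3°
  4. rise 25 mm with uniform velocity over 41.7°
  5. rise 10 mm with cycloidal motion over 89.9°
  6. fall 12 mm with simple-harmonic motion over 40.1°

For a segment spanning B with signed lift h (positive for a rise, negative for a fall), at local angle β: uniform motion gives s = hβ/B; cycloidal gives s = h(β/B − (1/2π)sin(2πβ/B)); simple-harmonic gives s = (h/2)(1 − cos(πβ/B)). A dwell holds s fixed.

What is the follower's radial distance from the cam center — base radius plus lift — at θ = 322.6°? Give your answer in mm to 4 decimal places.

seg 1 [0°–32.9°] cycloidal, h=14: full span → s += 14 → s = 14.0000
seg 2 [32.9°–140°] dwell: s stays 14.0000
seg 3 [140°–188.3°] uniform, h=22: full span → s += 22 → s = 36.0000
seg 4 [188.3°–230°] uniform, h=25: full span → s += 25 → s = 61.0000
seg 5 [230°–319.9°] cycloidal, h=10: full span → s += 10 → s = 71.0000
seg 6 [319.9°–360°] simple-harmonic, h=-12: θ=322.6° here. β=2.7, B=40.1. -12/2·(1 − cos(π·0.0673)) = -0.1337 → s = 70.8663
radial distance = base radius + s = 30 + 70.8663 = 100.8663

100.8663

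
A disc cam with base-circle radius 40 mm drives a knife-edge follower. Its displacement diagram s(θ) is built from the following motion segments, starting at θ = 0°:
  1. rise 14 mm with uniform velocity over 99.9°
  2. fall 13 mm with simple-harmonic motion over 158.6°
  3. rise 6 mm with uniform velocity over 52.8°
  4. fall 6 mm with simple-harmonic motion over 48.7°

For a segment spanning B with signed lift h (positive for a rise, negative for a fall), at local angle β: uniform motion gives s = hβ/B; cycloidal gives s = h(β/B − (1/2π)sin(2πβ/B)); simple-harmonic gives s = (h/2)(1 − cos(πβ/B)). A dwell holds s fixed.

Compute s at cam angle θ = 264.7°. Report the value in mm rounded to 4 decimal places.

seg 1 [0°–99.9°] uniform, h=14: full span → s += 14 → s = 14.0000
seg 2 [99.9°–258.5°] simple-harmonic, h=-13: full span → s += -13 → s = 1.0000
seg 3 [258.5°–311.3°] uniform, h=6: θ=264.7° here. β=6.2, B=52.8. 6·6.2/52.8 = 0.7045 → s = 1.7045

1.7045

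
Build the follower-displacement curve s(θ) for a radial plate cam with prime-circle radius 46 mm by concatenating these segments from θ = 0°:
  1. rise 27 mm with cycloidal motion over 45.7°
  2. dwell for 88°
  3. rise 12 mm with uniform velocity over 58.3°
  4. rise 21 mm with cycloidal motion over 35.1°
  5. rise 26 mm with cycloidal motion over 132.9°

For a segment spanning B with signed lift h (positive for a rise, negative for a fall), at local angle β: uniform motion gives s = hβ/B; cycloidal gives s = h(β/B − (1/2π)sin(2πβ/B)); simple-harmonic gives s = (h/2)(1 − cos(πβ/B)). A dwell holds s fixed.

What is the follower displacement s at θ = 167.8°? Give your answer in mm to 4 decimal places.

seg 1 [0°–45.7°] cycloidal, h=27: full span → s += 27 → s = 27.0000
seg 2 [45.7°–133.7°] dwell: s stays 27.0000
seg 3 [133.7°–192°] uniform, h=12: θ=167.8° here. β=34.1, B=58.3. 12·34.1/58.3 = 7.0189 → s = 34.0189

34.0189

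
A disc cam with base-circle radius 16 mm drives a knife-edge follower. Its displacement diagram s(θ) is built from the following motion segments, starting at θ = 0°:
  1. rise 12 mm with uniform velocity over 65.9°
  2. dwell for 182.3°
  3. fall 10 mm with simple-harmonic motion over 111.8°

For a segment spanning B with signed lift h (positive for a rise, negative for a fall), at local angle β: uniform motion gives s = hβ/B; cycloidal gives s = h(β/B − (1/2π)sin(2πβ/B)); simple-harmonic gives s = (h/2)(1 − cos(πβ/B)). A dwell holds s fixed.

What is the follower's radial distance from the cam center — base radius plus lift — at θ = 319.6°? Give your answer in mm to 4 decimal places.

seg 1 [0°–65.9°] uniform, h=12: full span → s += 12 → s = 12.0000
seg 2 [65.9°–248.2°] dwell: s stays 12.0000
seg 3 [248.2°–360°] simple-harmonic, h=-10: θ=319.6° here. β=71.4, B=111.8. -10/2·(1 − cos(π·0.6386)) = -7.1096 → s = 4.8904
radial distance = base radius + s = 16 + 4.8904 = 20.8904

20.8904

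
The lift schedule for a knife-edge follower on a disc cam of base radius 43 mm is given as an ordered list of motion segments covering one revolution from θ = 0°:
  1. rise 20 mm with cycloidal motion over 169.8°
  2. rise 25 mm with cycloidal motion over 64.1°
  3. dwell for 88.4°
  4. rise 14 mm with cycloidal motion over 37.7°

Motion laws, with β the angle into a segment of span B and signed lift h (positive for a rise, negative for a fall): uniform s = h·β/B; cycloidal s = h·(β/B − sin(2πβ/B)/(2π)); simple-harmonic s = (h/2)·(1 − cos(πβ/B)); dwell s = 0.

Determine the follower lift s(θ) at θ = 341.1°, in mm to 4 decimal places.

seg 1 [0°–169.8°] cycloidal, h=20: full span → s += 20 → s = 20.0000
seg 2 [169.8°–233.9°] cycloidal, h=25: full span → s += 25 → s = 45.0000
seg 3 [233.9°–322.3°] dwell: s stays 45.0000
seg 4 [322.3°–360°] cycloidal, h=14: θ=341.1° here. β=18.8, B=37.7. 14·(0.4987 − sin(2π·0.4987)/(2π)) = 6.9629 → s = 51.9629

51.9629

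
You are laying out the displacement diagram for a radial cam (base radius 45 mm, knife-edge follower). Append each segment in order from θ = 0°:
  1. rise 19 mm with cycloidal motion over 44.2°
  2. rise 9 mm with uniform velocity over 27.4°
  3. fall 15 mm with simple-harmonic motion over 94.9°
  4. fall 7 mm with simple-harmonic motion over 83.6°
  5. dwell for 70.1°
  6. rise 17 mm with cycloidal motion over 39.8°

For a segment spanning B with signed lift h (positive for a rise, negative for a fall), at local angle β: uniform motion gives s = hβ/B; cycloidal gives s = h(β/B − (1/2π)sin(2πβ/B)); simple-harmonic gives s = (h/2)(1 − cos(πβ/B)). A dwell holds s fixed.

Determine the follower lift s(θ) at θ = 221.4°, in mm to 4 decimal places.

seg 1 [0°–44.2°] cycloidal, h=19: full span → s += 19 → s = 19.0000
seg 2 [44.2°–71.6°] uniform, h=9: full span → s += 9 → s = 28.0000
seg 3 [71.6°–166.5°] simple-harmonic, h=-15: full span → s += -15 → s = 13.0000
seg 4 [166.5°–250.1°] simple-harmonic, h=-7: θ=221.4° here. β=54.9, B=83.6. -7/2·(1 − cos(π·0.6567)) = -5.1542 → s = 7.8458

7.8458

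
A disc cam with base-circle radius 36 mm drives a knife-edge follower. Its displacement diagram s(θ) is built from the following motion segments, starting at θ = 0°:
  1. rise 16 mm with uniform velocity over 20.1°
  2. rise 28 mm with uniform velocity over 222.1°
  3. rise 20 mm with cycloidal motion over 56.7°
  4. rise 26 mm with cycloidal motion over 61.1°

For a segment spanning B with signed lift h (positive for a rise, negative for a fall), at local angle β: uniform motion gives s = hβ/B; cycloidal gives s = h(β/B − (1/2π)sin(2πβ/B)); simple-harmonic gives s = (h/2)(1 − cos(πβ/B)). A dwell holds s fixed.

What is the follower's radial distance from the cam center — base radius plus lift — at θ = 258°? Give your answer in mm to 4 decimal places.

seg 1 [0°–20.1°] uniform, h=16: full span → s += 16 → s = 16.0000
seg 2 [20.1°–242.2°] uniform, h=28: full span → s += 28 → s = 44.0000
seg 3 [242.2°–298.9°] cycloidal, h=20: θ=258° here. β=15.8, B=56.7. 20·(0.2787 − sin(2π·0.2787)/(2π)) = 2.4416 → s = 46.4416
radial distance = base radius + s = 36 + 46.4416 = 82.4416

82.4416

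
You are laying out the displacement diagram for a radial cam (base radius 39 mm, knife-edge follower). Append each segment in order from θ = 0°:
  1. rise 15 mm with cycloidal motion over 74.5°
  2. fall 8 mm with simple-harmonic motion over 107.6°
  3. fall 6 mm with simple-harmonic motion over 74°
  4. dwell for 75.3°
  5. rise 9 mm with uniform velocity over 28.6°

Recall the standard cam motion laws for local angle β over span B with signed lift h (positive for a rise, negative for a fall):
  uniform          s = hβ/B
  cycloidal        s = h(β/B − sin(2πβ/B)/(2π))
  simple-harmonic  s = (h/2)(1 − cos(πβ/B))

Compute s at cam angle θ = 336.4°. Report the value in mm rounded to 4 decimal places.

seg 1 [0°–74.5°] cycloidal, h=15: full span → s += 15 → s = 15.0000
seg 2 [74.5°–182.1°] simple-harmonic, h=-8: full span → s += -8 → s = 7.0000
seg 3 [182.1°–256.1°] simple-harmonic, h=-6: full span → s += -6 → s = 1.0000
seg 4 [256.1°–331.4°] dwell: s stays 1.0000
seg 5 [331.4°–360°] uniform, h=9: θ=336.4° here. β=5, B=28.6. 9·5/28.6 = 1.5734 → s = 2.5734

2.5734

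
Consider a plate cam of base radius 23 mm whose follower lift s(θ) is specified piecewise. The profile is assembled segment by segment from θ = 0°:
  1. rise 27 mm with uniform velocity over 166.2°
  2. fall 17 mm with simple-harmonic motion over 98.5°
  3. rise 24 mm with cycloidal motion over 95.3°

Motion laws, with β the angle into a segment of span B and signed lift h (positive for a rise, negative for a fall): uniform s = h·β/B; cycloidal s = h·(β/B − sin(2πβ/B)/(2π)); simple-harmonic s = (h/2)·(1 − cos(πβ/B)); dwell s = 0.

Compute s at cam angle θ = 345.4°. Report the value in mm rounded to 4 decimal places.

seg 1 [0°–166.2°] uniform, h=27: full span → s += 27 → s = 27.0000
seg 2 [166.2°–264.7°] simple-harmonic, h=-17: full span → s += -17 → s = 10.0000
seg 3 [264.7°–360°] cycloidal, h=24: θ=345.4° here. β=80.7, B=95.3. 24·(0.8468 − sin(2π·0.8468)/(2π)) = 23.4579 → s = 33.4579

33.4579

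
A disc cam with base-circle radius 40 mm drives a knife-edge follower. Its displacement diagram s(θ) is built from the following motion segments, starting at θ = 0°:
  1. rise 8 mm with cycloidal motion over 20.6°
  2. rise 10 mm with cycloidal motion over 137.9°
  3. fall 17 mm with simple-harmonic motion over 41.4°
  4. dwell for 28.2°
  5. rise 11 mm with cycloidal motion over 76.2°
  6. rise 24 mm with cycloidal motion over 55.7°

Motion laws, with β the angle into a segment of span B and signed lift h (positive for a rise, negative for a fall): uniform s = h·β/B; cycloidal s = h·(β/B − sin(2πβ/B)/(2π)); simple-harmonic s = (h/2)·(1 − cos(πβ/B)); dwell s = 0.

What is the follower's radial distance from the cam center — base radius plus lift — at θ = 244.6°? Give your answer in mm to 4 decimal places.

seg 1 [0°–20.6°] cycloidal, h=8: full span → s += 8 → s = 8.0000
seg 2 [20.6°–158.5°] cycloidal, h=10: full span → s += 10 → s = 18.0000
seg 3 [158.5°–199.9°] simple-harmonic, h=-17: full span → s += -17 → s = 1.0000
seg 4 [199.9°–228.1°] dwell: s stays 1.0000
seg 5 [228.1°–304.3°] cycloidal, h=11: θ=244.6° here. β=16.5, B=76.2. 11·(0.2165 − sin(2π·0.2165)/(2π)) = 0.6697 → s = 1.6697
radial distance = base radius + s = 40 + 1.6697 = 41.6697

41.6697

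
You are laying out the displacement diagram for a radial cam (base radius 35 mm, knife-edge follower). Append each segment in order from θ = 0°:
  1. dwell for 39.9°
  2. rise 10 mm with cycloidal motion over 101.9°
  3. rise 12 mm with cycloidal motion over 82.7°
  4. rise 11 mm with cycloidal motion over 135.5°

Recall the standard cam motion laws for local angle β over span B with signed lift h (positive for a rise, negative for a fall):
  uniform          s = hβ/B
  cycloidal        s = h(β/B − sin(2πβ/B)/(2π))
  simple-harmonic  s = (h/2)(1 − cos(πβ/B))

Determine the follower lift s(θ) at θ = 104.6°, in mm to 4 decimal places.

seg 1 [0°–39.9°] dwell: s stays 0.0000
seg 2 [39.9°–141.8°] cycloidal, h=10: θ=104.6° here. β=64.7, B=101.9. 10·(0.6349 − sin(2π·0.6349)/(2π)) = 7.5428 → s = 7.5428

7.5428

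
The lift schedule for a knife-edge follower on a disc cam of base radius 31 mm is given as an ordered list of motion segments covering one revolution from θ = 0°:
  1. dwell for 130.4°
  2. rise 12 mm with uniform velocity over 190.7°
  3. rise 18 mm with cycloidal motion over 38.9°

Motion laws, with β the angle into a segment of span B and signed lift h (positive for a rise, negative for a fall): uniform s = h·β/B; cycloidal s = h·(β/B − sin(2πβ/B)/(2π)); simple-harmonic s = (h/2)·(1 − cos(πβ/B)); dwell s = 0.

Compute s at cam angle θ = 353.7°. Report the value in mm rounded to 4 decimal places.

seg 1 [0°–130.4°] dwell: s stays 0.0000
seg 2 [130.4°–321.1°] uniform, h=12: full span → s += 12 → s = 12.0000
seg 3 [321.1°–360°] cycloidal, h=18: θ=353.7° here. β=32.6, B=38.9. 18·(0.8380 − sin(2π·0.8380)/(2π)) = 17.5223 → s = 29.5223

29.5223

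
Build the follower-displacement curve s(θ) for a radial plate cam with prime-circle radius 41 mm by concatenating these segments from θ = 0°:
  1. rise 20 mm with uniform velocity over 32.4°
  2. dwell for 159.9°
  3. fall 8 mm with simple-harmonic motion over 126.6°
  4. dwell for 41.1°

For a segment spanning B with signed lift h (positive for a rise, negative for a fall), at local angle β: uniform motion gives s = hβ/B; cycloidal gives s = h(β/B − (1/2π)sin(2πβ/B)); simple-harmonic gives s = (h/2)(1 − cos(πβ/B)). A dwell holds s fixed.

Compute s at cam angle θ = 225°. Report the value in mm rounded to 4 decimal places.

seg 1 [0°–32.4°] uniform, h=20: full span → s += 20 → s = 20.0000
seg 2 [32.4°–192.3°] dwell: s stays 20.0000
seg 3 [192.3°–318.9°] simple-harmonic, h=-8: θ=225° here. β=32.7, B=126.6. -8/2·(1 − cos(π·0.2583)) = -1.2462 → s = 18.7538

18.7538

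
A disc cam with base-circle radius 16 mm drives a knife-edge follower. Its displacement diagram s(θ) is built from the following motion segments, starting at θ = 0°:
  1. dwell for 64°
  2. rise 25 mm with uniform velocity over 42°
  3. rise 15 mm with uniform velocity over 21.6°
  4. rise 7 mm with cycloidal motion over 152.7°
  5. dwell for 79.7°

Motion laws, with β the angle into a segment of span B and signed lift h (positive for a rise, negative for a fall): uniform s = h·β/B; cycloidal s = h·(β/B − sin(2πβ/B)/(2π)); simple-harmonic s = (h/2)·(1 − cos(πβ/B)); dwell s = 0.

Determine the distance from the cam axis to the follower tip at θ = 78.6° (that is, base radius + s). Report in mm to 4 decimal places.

seg 1 [0°–64°] dwell: s stays 0.0000
seg 2 [64°–106°] uniform, h=25: θ=78.6° here. β=14.6, B=42. 25·14.6/42 = 8.6905 → s = 8.6905
radial distance = base radius + s = 16 + 8.6905 = 24.6905

24.6905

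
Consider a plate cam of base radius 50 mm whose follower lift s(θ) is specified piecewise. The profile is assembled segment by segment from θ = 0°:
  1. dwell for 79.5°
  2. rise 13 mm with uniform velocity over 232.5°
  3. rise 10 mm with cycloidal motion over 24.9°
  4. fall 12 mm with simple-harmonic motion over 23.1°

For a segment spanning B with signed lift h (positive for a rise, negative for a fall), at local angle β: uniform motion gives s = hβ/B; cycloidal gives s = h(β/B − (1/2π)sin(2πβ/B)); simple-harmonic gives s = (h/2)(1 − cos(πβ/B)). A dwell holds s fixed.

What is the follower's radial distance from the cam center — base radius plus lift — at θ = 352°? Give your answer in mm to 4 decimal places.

seg 1 [0°–79.5°] dwell: s stays 0.0000
seg 2 [79.5°–312°] uniform, h=13: full span → s += 13 → s = 13.0000
seg 3 [312°–336.9°] cycloidal, h=10: full span → s += 10 → s = 23.0000
seg 4 [336.9°–360°] simple-harmonic, h=-12: θ=352° here. β=15.1, B=23.1. -12/2·(1 − cos(π·0.6537)) = -8.7856 → s = 14.2144
radial distance = base radius + s = 50 + 14.2144 = 64.2144

64.2144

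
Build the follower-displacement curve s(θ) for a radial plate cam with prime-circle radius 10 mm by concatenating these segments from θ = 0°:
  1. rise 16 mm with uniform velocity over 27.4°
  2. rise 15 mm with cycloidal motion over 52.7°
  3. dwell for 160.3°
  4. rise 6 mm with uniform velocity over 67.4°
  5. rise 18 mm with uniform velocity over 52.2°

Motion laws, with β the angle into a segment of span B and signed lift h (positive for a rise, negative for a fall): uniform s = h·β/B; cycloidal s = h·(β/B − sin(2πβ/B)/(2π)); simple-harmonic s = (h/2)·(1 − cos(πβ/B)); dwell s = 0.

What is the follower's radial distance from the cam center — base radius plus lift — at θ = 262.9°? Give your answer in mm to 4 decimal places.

seg 1 [0°–27.4°] uniform, h=16: full span → s += 16 → s = 16.0000
seg 2 [27.4°–80.1°] cycloidal, h=15: full span → s += 15 → s = 31.0000
seg 3 [80.1°–240.4°] dwell: s stays 31.0000
seg 4 [240.4°–307.8°] uniform, h=6: θ=262.9° here. β=22.5, B=67.4. 6·22.5/67.4 = 2.0030 → s = 33.0030
radial distance = base radius + s = 10 + 33.0030 = 43.0030

43.0030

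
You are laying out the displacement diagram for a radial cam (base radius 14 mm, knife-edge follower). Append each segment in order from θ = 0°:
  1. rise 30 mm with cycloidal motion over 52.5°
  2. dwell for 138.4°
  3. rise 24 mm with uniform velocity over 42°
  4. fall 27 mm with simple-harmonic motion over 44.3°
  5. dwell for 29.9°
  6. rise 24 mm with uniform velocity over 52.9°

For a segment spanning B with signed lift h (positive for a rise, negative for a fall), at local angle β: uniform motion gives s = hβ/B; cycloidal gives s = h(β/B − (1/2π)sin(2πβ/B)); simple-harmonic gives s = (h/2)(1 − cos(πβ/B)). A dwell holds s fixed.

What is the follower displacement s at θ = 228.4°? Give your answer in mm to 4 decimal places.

seg 1 [0°–52.5°] cycloidal, h=30: full span → s += 30 → s = 30.0000
seg 2 [52.5°–190.9°] dwell: s stays 30.0000
seg 3 [190.9°–232.9°] uniform, h=24: θ=228.4° here. β=37.5, B=42. 24·37.5/42 = 21.4286 → s = 51.4286

51.4286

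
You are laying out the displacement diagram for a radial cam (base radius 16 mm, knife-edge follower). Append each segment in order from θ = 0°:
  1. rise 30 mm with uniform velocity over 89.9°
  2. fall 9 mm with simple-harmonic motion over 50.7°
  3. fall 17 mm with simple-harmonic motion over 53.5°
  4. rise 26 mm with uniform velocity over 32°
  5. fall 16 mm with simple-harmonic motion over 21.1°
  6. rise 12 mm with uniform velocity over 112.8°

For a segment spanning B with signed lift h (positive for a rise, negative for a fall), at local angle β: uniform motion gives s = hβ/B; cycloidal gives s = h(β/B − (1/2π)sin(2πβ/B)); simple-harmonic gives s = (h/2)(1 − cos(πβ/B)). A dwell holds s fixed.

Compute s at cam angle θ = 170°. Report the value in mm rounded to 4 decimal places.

seg 1 [0°–89.9°] uniform, h=30: full span → s += 30 → s = 30.0000
seg 2 [89.9°–140.6°] simple-harmonic, h=-9: full span → s += -9 → s = 21.0000
seg 3 [140.6°–194.1°] simple-harmonic, h=-17: θ=170° here. β=29.4, B=53.5. -17/2·(1 − cos(π·0.5495)) = -9.8174 → s = 11.1826

11.1826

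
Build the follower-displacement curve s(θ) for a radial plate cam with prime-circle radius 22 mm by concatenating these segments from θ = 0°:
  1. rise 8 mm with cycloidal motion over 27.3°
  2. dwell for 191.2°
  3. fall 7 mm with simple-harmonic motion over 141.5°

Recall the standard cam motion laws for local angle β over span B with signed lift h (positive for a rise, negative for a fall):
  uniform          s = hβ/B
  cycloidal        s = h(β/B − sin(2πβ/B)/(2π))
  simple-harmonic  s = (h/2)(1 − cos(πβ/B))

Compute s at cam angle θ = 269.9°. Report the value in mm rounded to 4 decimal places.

seg 1 [0°–27.3°] cycloidal, h=8: full span → s += 8 → s = 8.0000
seg 2 [27.3°–218.5°] dwell: s stays 8.0000
seg 3 [218.5°–360°] simple-harmonic, h=-7: θ=269.9° here. β=51.4, B=141.5. -7/2·(1 − cos(π·0.3633)) = -2.0422 → s = 5.9578

5.9578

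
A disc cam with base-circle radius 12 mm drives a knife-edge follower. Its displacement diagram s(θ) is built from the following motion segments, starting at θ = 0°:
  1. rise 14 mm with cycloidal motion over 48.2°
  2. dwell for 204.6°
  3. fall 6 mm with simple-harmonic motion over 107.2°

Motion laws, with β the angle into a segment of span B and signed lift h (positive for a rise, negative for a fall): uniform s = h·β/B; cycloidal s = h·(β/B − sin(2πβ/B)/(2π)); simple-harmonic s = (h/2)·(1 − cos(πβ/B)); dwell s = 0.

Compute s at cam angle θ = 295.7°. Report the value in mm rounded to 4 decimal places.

seg 1 [0°–48.2°] cycloidal, h=14: full span → s += 14 → s = 14.0000
seg 2 [48.2°–252.8°] dwell: s stays 14.0000
seg 3 [252.8°–360°] simple-harmonic, h=-6: θ=295.7° here. β=42.9, B=107.2. -6/2·(1 − cos(π·0.4002)) = -2.0746 → s = 11.9254

11.9254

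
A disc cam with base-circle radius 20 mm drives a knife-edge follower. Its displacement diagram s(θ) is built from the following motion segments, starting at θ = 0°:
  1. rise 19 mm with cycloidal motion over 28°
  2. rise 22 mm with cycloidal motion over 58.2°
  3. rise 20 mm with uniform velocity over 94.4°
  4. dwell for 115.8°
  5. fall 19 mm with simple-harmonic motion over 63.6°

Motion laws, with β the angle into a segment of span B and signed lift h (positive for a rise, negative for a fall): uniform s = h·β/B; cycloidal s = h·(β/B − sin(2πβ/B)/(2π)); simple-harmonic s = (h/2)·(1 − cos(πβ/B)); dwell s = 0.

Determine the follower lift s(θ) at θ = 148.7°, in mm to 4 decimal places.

seg 1 [0°–28°] cycloidal, h=19: full span → s += 19 → s = 19.0000
seg 2 [28°–86.2°] cycloidal, h=22: full span → s += 22 → s = 41.0000
seg 3 [86.2°–180.6°] uniform, h=20: θ=148.7° here. β=62.5, B=94.4. 20·62.5/94.4 = 13.2415 → s = 54.2415

54.2415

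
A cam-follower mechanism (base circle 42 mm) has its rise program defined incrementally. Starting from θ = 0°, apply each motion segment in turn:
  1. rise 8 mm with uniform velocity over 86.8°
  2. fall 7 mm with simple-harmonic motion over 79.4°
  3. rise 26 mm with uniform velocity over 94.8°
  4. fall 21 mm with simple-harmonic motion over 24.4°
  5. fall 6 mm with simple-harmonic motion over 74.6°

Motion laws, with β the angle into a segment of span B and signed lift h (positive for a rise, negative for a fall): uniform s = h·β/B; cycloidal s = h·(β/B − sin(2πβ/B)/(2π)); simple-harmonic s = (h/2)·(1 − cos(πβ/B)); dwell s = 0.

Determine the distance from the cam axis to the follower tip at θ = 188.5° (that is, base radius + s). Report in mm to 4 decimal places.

seg 1 [0°–86.8°] uniform, h=8: full span → s += 8 → s = 8.0000
seg 2 [86.8°–166.2°] simple-harmonic, h=-7: full span → s += -7 → s = 1.0000
seg 3 [166.2°–261°] uniform, h=26: θ=188.5° here. β=22.3, B=94.8. 26·22.3/94.8 = 6.1160 → s = 7.1160
radial distance = base radius + s = 42 + 7.1160 = 49.1160

49.1160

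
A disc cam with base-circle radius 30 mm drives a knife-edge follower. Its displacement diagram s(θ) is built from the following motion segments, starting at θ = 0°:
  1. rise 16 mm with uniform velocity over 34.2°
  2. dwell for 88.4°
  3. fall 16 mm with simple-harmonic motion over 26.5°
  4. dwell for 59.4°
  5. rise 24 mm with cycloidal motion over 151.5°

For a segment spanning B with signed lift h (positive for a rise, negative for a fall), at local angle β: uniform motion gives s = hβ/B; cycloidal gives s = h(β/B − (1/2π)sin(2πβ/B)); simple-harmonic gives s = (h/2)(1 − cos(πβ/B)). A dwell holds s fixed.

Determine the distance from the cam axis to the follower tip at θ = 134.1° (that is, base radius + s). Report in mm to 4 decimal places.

seg 1 [0°–34.2°] uniform, h=16: full span → s += 16 → s = 16.0000
seg 2 [34.2°–122.6°] dwell: s stays 16.0000
seg 3 [122.6°–149.1°] simple-harmonic, h=-16: θ=134.1° here. β=11.5, B=26.5. -16/2·(1 − cos(π·0.4340)) = -6.3522 → s = 9.6478
radial distance = base radius + s = 30 + 9.6478 = 39.6478

39.6478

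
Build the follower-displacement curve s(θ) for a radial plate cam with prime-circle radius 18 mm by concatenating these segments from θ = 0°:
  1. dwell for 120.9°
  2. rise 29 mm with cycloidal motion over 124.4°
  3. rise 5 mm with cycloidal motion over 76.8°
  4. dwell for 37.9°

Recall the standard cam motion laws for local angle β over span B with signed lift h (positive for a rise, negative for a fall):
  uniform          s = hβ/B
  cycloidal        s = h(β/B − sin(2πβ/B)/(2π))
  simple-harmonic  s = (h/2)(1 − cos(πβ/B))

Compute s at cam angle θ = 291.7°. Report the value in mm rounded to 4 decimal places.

seg 1 [0°–120.9°] dwell: s stays 0.0000
seg 2 [120.9°–245.3°] cycloidal, h=29: full span → s += 29 → s = 29.0000
seg 3 [245.3°–322.1°] cycloidal, h=5: θ=291.7° here. β=46.4, B=76.8. 5·(0.6042 − sin(2π·0.6042)/(2π)) = 3.5053 → s = 32.5053

32.5053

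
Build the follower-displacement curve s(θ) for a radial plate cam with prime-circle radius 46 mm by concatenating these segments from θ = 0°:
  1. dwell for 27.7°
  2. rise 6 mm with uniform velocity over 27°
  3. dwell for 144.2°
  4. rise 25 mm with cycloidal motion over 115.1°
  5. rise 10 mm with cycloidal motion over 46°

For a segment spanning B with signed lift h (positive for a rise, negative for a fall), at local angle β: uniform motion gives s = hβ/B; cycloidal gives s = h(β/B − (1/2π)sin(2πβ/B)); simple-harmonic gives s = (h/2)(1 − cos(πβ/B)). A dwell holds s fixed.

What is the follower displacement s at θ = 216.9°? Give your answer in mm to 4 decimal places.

seg 1 [0°–27.7°] dwell: s stays 0.0000
seg 2 [27.7°–54.7°] uniform, h=6: full span → s += 6 → s = 6.0000
seg 3 [54.7°–198.9°] dwell: s stays 6.0000
seg 4 [198.9°–314°] cycloidal, h=25: θ=216.9° here. β=18, B=115.1. 25·(0.1564 − sin(2π·0.1564)/(2π)) = 0.5994 → s = 6.5994

6.5994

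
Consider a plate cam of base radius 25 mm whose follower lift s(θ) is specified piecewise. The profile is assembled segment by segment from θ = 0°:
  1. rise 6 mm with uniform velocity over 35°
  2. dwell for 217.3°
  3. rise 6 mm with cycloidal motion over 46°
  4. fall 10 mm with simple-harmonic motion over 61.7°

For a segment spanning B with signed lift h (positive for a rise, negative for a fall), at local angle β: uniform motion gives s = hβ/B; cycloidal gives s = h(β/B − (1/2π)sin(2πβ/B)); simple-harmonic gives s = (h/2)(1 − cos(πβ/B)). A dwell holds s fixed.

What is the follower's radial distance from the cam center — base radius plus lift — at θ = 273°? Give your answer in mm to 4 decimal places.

seg 1 [0°–35°] uniform, h=6: full span → s += 6 → s = 6.0000
seg 2 [35°–252.3°] dwell: s stays 6.0000
seg 3 [252.3°–298.3°] cycloidal, h=6: θ=273° here. β=20.7, B=46. 6·(0.4500 − sin(2π·0.4500)/(2π)) = 2.4049 → s = 8.4049
radial distance = base radius + s = 25 + 8.4049 = 33.4049

33.4049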